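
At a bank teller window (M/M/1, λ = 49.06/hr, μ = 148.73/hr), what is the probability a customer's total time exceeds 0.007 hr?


W ~ Exponential(μ−λ) for M/M/1.
μ − λ = 148.73 − 49.06 = 99.6700
P(W > t) = e^{−(μ−λ)t} = e^{−0.6977} = 0.497734

Final: 0.497734


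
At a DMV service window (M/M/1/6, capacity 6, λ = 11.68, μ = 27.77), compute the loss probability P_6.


ρ = λ/μ = 11.68/27.77 = 0.4206
P_K = (1−ρ)ρ^K/(1−ρ^(K+1)) = (0.5794·0.005536)/(1 − 0.002328)
= 0.003208/0.997672 = 0.003215

Final: 0.003215


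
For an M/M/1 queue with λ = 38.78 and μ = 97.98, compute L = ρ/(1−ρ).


ρ = λ/μ = 38.78/97.98 = 0.3958
L = ρ/(1−ρ) = 0.3958/(1 − 0.3958) = 0.3958/0.6042 = 0.6551

Final: 0.6551


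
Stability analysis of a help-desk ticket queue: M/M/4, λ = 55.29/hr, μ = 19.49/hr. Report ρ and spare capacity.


Total capacity cμ = 4·19.49 = 77.96/hr
ρ = λ/(cμ) = 55.29/77.96 = 0.7092
Stable ⇔ ρ < 1: YES
Spare capacity = cμ − λ = 77.96 − 55.29 = 22.67/hr

Final: ρ = 0.7092; stable; margin = 22.67/hr


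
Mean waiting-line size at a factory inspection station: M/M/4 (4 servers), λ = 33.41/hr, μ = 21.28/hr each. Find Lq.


a = λ/μ = 1.5700; ρ = a/4 = 0.3925
P₀ = 0.205582
Lq = P₀·a^c·ρ / (c!·(1−ρ)²) = 0.205582·6.07602·0.3925/(24·0.36905)
= 0.05535

Final: 0.05535


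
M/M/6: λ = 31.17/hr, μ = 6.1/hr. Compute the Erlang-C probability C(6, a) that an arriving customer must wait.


a = λ/μ = 5.1098; ρ = a/6 = 0.8516
P₀ = 0.003767 (from M/M/c formula)
C(c,a) = [a^c/(c!(1−ρ))]·P₀ = [17800.89357/(720·0.1484)]·0.003767
= 166.64434·0.003767 = 0.627703

Final: 0.627703


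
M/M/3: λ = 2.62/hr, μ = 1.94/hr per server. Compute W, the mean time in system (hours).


a = 1.3505; ρ = 0.4502; P₀ = 0.249431
Lq = P₀·a^c·ρ/(c!(1−ρ)²) = 0.15248
Wq = Lq/λ = 0.15248/2.62 = 0.05820 hr
W = Wq + 1/μ = 0.05820 + 0.51546 = 0.57366 hr

Final: 0.57366 hr


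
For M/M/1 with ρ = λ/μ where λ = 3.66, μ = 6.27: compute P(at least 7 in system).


ρ = 3.66/6.27 = 0.5837
P(N ≥ n) = ρ^n = 0.5837^7 = 0.023094

Final: 0.023094


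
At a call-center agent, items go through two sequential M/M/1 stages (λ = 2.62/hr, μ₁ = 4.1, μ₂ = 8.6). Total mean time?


Each node sees arrival rate λ = 2.62/hr (tandem ⇒ throughput preserved).
W₁ = 1/(μ₁−λ) = 1/(4.1−2.62) = 0.67568 hr
W₂ = 1/(μ₂−λ) = 1/(8.6−2.62) = 0.16722 hr
W_total = W₁ + W₂ = 0.67568 + 0.16722 = 0.84290 hr

Final: 0.84290 hr


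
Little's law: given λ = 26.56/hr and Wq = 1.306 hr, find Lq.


Lq = λWq = 26.56·1.306 = 34.6874

Final: 34.6874


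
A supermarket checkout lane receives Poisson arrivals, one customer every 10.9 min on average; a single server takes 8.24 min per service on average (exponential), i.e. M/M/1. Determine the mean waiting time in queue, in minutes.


λ = 60/10.9 = 5.5046 /hr
μ = 60/8.24 = 7.2816 /hr
ρ = λ/μ = 5.5046/7.2816 = 0.7560
Wq = ρ/(μ−λ) = 0.7560/(7.2816−5.5046) = 0.42542 hr
In minutes: 0.42542·60 = 25.525 min

Final: 25.525 min


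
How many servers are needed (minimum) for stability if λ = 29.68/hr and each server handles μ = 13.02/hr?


Stability requires cμ > λ ⇔ c > λ/μ.
λ/μ = 29.68/13.02 = 2.2796
Minimum integer c = ⌊2.2796⌋ + 1 = 3
Check: 3·13.02 = 39.06 > 29.68, while 2·13.02 = 26.04 ≤ 29.68

Final: 3 servers


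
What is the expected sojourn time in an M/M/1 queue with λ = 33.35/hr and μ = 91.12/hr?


W = 1/(μ−λ) = 1/(91.12 − 33.35) = 1/57.77 = 0.01731 hr

Final: 0.01731 hr


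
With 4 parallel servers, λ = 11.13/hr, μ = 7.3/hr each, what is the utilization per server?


ρ = λ/(cμ) = 11.13/(4·7.3) = 11.13/29.20 = 0.3812

Final: 0.3812


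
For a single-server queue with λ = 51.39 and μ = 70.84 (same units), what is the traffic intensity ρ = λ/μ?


ρ = λ/μ = 51.39/70.84 = 0.7254

Final: 0.7254


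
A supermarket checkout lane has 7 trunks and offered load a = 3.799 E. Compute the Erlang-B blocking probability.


B(c,a) = (a^c/c!) / Σ_{k=0}^{c} a^k/k!
a^7/7! = 2.265972
Σ terms (k=0..7): 1.00000 + 3.79900 + 7.21620 + 9.13812 + 8.67892 + 6.59425 + 4.17526 + 2.26597 = 42.867717
B = 2.265972/42.867717 = 0.052860

Final: 0.052860


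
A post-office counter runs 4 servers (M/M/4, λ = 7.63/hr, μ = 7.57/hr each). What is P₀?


a = λ/μ = 7.63/7.57 = 1.0079; ρ = a/c = 0.2520
Σ_{k=0}^{3} a^k/k! (terms k=0..3) = 1.00000 + 1.00793 + 0.50796 + 0.17066 = 2.68654
Tail: a^4/(4!(1−ρ)) = 1.03208/(24·0.7480) = 0.05749
P₀ = 1/(2.68654 + 0.05749) = 1/2.74403 = 0.364427

Final: 0.364427


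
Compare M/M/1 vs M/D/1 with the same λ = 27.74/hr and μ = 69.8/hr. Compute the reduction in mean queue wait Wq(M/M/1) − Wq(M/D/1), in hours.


ρ = 27.74/69.8 = 0.3974
Wq(M/M/1) = ρ/(μ−λ) = 0.3974/42.06 = 0.009449 hr
Wq(M/D/1) = ρ/(2(μ−λ)) = 0.004724 hr
Savings = 0.009449 − 0.004724 = 0.004724 hr

Final: 0.004724 hr


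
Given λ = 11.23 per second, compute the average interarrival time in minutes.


Mean interarrival time = 1/λ = 1/11.23 second = 0.08905 second
In minutes: 0.08905 × 0.0166667 = 0.001484 min

Final: 0.001484 min


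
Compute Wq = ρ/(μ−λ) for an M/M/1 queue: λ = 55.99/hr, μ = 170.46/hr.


ρ = 55.99/170.46 = 0.3285
Wq = ρ/(μ−λ) = 0.3285/(170.46 − 55.99) = 0.3285/114.47 = 0.002869 hr

Final: 0.002869 hr


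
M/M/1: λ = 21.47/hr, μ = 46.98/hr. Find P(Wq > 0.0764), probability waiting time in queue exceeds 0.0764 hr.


ρ = 21.47/46.98 = 0.4570
P(Wq > t) = ρ·e^{−(μ−λ)t} = 0.4570·e^{−1.9490}
= 0.4570·0.142422 = 0.065087

Final: 0.065087


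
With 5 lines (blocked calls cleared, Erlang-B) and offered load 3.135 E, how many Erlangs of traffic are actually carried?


B(5,3.135) = 0.121717 (Erlang-B)
Carried load = a(1 − B) = 3.135·(1 − 0.121717) = 3.135·0.878283 = 2.7534 E

Final: 2.7534 Erlangs


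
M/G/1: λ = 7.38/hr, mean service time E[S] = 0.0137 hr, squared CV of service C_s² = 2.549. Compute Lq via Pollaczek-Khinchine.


ρ = λ·E[S] = 7.38·0.0137 = 0.1011
Lq = ρ²(1+C_s²)/(2(1−ρ)) = 0.01022·(1+2.549)/(2·0.8989)
= 0.01022·3.5490/1.7978 = 0.02018

Final: 0.02018


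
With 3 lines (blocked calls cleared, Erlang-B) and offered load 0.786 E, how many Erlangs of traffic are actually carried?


B(3,0.786) = 0.037196 (Erlang-B)
Carried load = a(1 − B) = 0.786·(1 − 0.037196) = 0.786·0.962804 = 0.7568 E

Final: 0.7568 Erlangs


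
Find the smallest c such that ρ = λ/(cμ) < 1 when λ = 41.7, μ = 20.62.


Stability requires cμ > λ ⇔ c > λ/μ.
λ/μ = 41.7/20.62 = 2.0223
Minimum integer c = ⌊2.0223⌋ + 1 = 3
Check: 3·20.62 = 61.86 > 41.7, while 2·20.62 = 41.24 ≤ 41.7

Final: 3 servers


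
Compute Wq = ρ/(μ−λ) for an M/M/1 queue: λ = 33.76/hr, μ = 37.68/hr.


ρ = 33.76/37.68 = 0.8960
Wq = ρ/(μ−λ) = 0.8960/(37.68 − 33.76) = 0.8960/3.92 = 0.2286 hr

Final: 0.2286 hr


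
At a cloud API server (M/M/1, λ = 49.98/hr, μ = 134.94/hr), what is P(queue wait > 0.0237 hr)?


ρ = 49.98/134.94 = 0.3704
P(Wq > t) = ρ·e^{−(μ−λ)t} = 0.3704·e^{−2.0136}
= 0.3704·0.133514 = 0.049452

Final: 0.049452


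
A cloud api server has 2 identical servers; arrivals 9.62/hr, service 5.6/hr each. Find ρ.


ρ = λ/(cμ) = 9.62/(2·5.6) = 9.62/11.20 = 0.8589

Final: 0.8589


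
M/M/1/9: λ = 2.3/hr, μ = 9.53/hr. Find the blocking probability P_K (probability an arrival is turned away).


ρ = λ/μ = 2.3/9.53 = 0.2413
P_K = (1−ρ)ρ^K/(1−ρ^(K+1)) = (0.7587·0.000002778)/(1 − 0.0000006704)
= 0.000002107/0.999999 = 0.000002107

Final: 0.000002107


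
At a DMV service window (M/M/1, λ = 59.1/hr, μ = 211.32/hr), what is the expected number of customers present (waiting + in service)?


ρ = λ/μ = 59.1/211.32 = 0.2797
L = ρ/(1−ρ) = 0.2797/(1 − 0.2797) = 0.2797/0.7203 = 0.3883

Final: 0.3883


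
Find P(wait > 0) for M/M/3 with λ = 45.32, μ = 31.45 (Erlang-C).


a = λ/μ = 1.4410; ρ = a/3 = 0.4803
P₀ = 0.225277 (from M/M/c formula)
C(c,a) = [a^c/(c!(1−ρ))]·P₀ = [2.99232/(6·0.5197)]·0.225277
= 0.95970·0.225277 = 0.216199

Final: 0.216199


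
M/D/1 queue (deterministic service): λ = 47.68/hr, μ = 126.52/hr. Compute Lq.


ρ = 47.68/126.52 = 0.3769
M/D/1: Lq = ρ²/(2(1−ρ)) = 0.1420/(2·0.6231) = 0.11396

Final: 0.11396


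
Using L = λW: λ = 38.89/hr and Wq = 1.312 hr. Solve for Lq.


Lq = λWq = 38.89·1.312 = 51.0237

Final: 51.0237


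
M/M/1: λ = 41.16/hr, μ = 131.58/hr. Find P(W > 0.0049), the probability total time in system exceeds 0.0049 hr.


W ~ Exponential(μ−λ) for M/M/1.
μ − λ = 131.58 − 41.16 = 90.4200
P(W > t) = e^{−(μ−λ)t} = e^{−0.4431} = 0.642070

Final: 0.642070


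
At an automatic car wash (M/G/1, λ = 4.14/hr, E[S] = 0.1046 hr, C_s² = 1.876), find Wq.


ρ = λ·E[S] = 4.14·0.1046 = 0.4330
E[S²] = E[S]²(1+C_s²) = 0.1046²·(1+1.876) = 0.031467
Wq = λ·E[S²]/(2(1−ρ)) = 4.14·0.031467/(2·0.5670) = 0.11489 hr

Final: 0.11489 hr


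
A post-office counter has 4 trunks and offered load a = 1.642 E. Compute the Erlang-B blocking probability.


B(c,a) = (a^c/c!) / Σ_{k=0}^{c} a^k/k!
a^4/4! = 0.302888
Σ terms (k=0..4): 1.00000 + 1.64200 + 1.34808 + 0.73785 + 0.30289 = 5.030820
B = 0.302888/5.030820 = 0.060206

Final: 0.060206


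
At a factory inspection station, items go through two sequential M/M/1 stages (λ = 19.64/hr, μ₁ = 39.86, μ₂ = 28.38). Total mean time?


Each node sees arrival rate λ = 19.64/hr (tandem ⇒ throughput preserved).
W₁ = 1/(μ₁−λ) = 1/(39.86−19.64) = 0.04946 hr
W₂ = 1/(μ₂−λ) = 1/(28.38−19.64) = 0.11442 hr
W_total = W₁ + W₂ = 0.04946 + 0.11442 = 0.16387 hr

Final: 0.16387 hr


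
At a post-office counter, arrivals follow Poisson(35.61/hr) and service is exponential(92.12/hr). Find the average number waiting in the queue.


ρ = 35.61/92.12 = 0.3866
Lq = ρ²/(1−ρ) = 0.1494/0.6134 = 0.2436

Final: 0.2436


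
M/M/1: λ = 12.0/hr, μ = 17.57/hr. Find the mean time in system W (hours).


W = 1/(μ−λ) = 1/(17.57 − 12.0) = 1/5.57 = 0.1795 hr

Final: 0.1795 hr


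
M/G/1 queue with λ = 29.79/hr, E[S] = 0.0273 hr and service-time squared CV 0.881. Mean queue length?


ρ = λ·E[S] = 29.79·0.0273 = 0.8133
Lq = ρ²(1+C_s²)/(2(1−ρ)) = 0.6614·(1+0.881)/(2·0.1867)
= 0.6614·1.8810/0.3735 = 3.33123

Final: 3.33123


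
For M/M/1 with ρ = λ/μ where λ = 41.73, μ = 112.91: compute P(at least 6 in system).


ρ = 41.73/112.91 = 0.3696
P(N ≥ n) = ρ^n = 0.3696^6 = 0.002549

Final: 0.002549


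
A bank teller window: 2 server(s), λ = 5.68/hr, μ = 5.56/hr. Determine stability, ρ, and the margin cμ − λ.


Total capacity cμ = 2·5.56 = 11.12/hr
ρ = λ/(cμ) = 5.68/11.12 = 0.5108
Stable ⇔ ρ < 1: YES
Spare capacity = cμ − λ = 11.12 − 5.68 = 5.44/hr

Final: ρ = 0.5108; stable; margin = 5.44/hr


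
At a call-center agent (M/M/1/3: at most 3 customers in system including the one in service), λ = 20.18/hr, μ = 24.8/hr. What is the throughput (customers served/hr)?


ρ = 0.8137; P_K = (1−ρ)ρ^3/(1−ρ^4) = 0.178722
λ_eff = λ(1 − P_K) = 20.18·(1 − 0.178722) = 20.18·0.821278 = 16.5734 /hr

Final: 16.5734 /hr


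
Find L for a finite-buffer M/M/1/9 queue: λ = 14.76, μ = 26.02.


ρ = 14.76/26.02 = 0.5673
L = ρ[1 − (K+1)ρ^K + Kρ^(K+1)] / [(1−ρ)(1−ρ^(K+1))]
Numerator: 0.5673·(1 − 10·0.006082 + 9·0.003450) = 0.550370
Denominator: (0.4327)·(0.996550) = 0.431251
L = 0.550370/0.431251 = 1.2762

Final: 1.2762


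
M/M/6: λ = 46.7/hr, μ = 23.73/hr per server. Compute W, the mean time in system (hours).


a = 1.9680; ρ = 0.3280; P₀ = 0.139552
Lq = P₀·a^c·ρ/(c!(1−ρ)²) = 0.008178
Wq = Lq/λ = 0.008178/46.7 = 0.0001751 hr
W = Wq + 1/μ = 0.0001751 + 0.04214 = 0.04232 hr

Final: 0.04232 hr


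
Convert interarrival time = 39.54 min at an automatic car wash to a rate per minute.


λ = 1/(interarrival time) in consistent units.
1 minute = 1 min, so λ = 1/39.54 = 0.02529 per minute

Final: 0.02529 /min


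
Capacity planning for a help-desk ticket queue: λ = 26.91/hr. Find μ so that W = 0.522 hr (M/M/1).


W = 1/(μ−λ) ⇒ μ − λ = 1/W = 1/0.522 = 1.9157
μ = λ + 1/W = 26.91 + 1.9157 = 28.8257 per hr

Final: 28.8257 /hr


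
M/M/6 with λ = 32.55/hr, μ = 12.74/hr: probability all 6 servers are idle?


a = λ/μ = 32.55/12.74 = 2.5549; ρ = a/c = 0.4258
Σ_{k=0}^{5} a^k/k! (terms k=0..5) = 1.00000 + 2.55495 + 3.26387 + 2.77967 + 1.77548 + 0.90725 = 12.28121
Tail: a^6/(6!(1−ρ)) = 278.15661/(720·0.5742) = 0.67284
P₀ = 1/(12.28121 + 0.67284) = 1/12.95405 = 0.077196

Final: 0.077196


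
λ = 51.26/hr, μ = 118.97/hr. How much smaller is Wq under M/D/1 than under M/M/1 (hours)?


ρ = 51.26/118.97 = 0.4309
Wq(M/M/1) = ρ/(μ−λ) = 0.4309/67.71 = 0.006363 hr
Wq(M/D/1) = ρ/(2(μ−λ)) = 0.003182 hr
Savings = 0.006363 − 0.003182 = 0.003182 hr

Final: 0.003182 hr


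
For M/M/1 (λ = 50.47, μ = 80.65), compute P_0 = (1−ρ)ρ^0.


ρ = 50.47/80.65 = 0.6258
P_n = (1−ρ)·ρ^n = (1 − 0.6258)·0.6258^0 = 0.3742·1.000000 = 0.374210

Final: 0.374210


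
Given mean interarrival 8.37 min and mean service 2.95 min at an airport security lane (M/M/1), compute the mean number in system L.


λ = 60/8.37 = 7.1685 /hr
μ = 60/2.95 = 20.3390 /hr
ρ = λ/μ = 7.1685/20.3390 = 0.3524
L = ρ/(1−ρ) = 0.3524/0.6476 = 0.5443

Final: 0.5443


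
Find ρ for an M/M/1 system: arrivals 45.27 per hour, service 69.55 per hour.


ρ = λ/μ = 45.27/69.55 = 0.6509

Final: 0.6509


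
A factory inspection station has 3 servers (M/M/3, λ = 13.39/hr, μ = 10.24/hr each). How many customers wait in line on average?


a = λ/μ = 1.3076; ρ = a/3 = 0.4359
P₀ = 0.261567
Lq = P₀·a^c·ρ / (c!·(1−ρ)²) = 0.261567·2.23585·0.4359/(6·0.31824)
= 0.13350

Final: 0.13350


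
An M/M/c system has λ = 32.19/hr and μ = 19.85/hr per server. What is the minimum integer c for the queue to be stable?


Stability requires cμ > λ ⇔ c > λ/μ.
λ/μ = 32.19/19.85 = 1.6217
Minimum integer c = ⌊1.6217⌋ + 1 = 2
Check: 2·19.85 = 39.70 > 32.19, while 1·19.85 = 19.85 ≤ 32.19

Final: 2 servers


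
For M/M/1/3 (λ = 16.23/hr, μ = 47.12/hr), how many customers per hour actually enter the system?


ρ = 0.3444; P_K = (1−ρ)ρ^3/(1−ρ^4) = 0.027171
λ_eff = λ(1 − P_K) = 16.23·(1 − 0.027171) = 16.23·0.972829 = 15.7890 /hr

Final: 15.7890 /hr


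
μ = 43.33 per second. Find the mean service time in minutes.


Mean service time = 1/μ = 1/43.33 second = 0.02308 second
In minutes: 0.02308 × 0.0166667 = 0.0003846 min

Final: 0.0003846 min


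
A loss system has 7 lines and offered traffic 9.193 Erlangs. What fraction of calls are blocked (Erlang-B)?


B(c,a) = (a^c/c!) / Σ_{k=0}^{c} a^k/k!
a^7/7! = 1100.956816
Σ terms (k=0..7): 1.00000 + 9.19300 + 42.25562 + 129.48532 + 297.58963 + 547.14830 + 838.32239 + 1100.95682 = 2965.951081
B = 1100.956816/2965.951081 = 0.371199

Final: 0.371199


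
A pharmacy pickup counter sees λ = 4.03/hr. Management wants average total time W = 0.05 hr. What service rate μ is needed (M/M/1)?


W = 1/(μ−λ) ⇒ μ − λ = 1/W = 1/0.05 = 20.0000
μ = λ + 1/W = 4.03 + 20.0000 = 24.0300 per hr

Final: 24.0300 /hr


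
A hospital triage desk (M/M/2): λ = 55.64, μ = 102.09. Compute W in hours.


a = 0.5450; ρ = 0.2725; P₀ = 0.571703
Lq = P₀·a^c·ρ/(c!(1−ρ)²) = 0.04372
Wq = Lq/λ = 0.04372/55.64 = 0.0007857 hr
W = Wq + 1/μ = 0.0007857 + 0.009795 = 0.01058 hr

Final: 0.01058 hr


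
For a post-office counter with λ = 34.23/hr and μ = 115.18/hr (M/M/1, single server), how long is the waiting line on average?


ρ = 34.23/115.18 = 0.2972
Lq = ρ²/(1−ρ) = 0.08832/0.7028 = 0.1257

Final: 0.1257


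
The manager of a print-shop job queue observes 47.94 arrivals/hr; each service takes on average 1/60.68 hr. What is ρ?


ρ = λ/μ = 47.94/60.68 = 0.7900

Final: 0.7900


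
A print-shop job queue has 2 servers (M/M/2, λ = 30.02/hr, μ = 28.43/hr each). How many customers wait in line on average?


a = λ/μ = 1.0559; ρ = a/2 = 0.5280
P₀ = 0.308932
Lq = P₀·a^c·ρ / (c!·(1−ρ)²) = 0.308932·1.11498·0.5280/(2·0.22282)
= 0.40809

Final: 0.40809


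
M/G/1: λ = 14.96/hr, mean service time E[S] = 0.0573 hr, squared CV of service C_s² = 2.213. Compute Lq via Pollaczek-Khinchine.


ρ = λ·E[S] = 14.96·0.0573 = 0.8572
Lq = ρ²(1+C_s²)/(2(1−ρ)) = 0.7348·(1+2.213)/(2·0.1428)
= 0.7348·3.2130/0.2856 = 8.26703

Final: 8.26703


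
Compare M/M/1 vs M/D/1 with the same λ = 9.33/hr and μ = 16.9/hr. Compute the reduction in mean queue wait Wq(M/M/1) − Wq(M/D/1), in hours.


ρ = 9.33/16.9 = 0.5521
Wq(M/M/1) = ρ/(μ−λ) = 0.5521/7.57 = 0.07293 hr
Wq(M/D/1) = ρ/(2(μ−λ)) = 0.03646 hr
Savings = 0.07293 − 0.03646 = 0.03646 hr

Final: 0.03646 hr


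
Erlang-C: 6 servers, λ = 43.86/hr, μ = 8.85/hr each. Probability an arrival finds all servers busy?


a = λ/μ = 4.9559; ρ = a/6 = 0.8260
P₀ = 0.004835 (from M/M/c formula)
C(c,a) = [a^c/(c!(1−ρ))]·P₀ = [14816.72225/(720·0.1740)]·0.004835
= 118.26118·0.004835 = 0.571766

Final: 0.571766


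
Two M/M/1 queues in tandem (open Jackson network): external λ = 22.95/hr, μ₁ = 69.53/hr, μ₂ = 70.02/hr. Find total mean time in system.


Each node sees arrival rate λ = 22.95/hr (tandem ⇒ throughput preserved).
W₁ = 1/(μ₁−λ) = 1/(69.53−22.95) = 0.02147 hr
W₂ = 1/(μ₂−λ) = 1/(70.02−22.95) = 0.02124 hr
W_total = W₁ + W₂ = 0.02147 + 0.02124 = 0.04271 hr

Final: 0.04271 hr


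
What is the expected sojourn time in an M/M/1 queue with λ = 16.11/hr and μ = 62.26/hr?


W = 1/(μ−λ) = 1/(62.26 − 16.11) = 1/46.15 = 0.02167 hr

Final: 0.02167 hr


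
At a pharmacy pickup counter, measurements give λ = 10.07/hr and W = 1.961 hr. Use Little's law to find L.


L = λW = 10.07·1.961 = 19.7473

Final: 19.7473


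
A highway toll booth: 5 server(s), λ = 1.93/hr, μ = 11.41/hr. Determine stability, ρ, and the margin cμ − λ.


Total capacity cμ = 5·11.41 = 57.05/hr
ρ = λ/(cμ) = 1.93/57.05 = 0.03383
Stable ⇔ ρ < 1: YES
Spare capacity = cμ − λ = 57.05 − 1.93 = 55.12/hr

Final: ρ = 0.03383; stable; margin = 55.12/hr


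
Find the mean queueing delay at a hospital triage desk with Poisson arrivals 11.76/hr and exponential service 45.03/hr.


ρ = 11.76/45.03 = 0.2612
Wq = ρ/(μ−λ) = 0.2612/(45.03 − 11.76) = 0.2612/33.27 = 0.007850 hr

Final: 0.007850 hr


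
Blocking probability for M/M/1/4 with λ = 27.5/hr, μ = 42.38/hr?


ρ = λ/μ = 27.5/42.38 = 0.6489
P_K = (1−ρ)ρ^K/(1−ρ^(K+1)) = (0.3511·0.177291)/(1 − 0.115043)
= 0.062249/0.884957 = 0.070341

Final: 0.070341


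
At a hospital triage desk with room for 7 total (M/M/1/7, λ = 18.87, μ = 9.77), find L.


ρ = 18.87/9.77 = 1.9314
L = ρ[1 − (K+1)ρ^K + Kρ^(K+1)] / [(1−ρ)(1−ρ^(K+1))]
Numerator: 1.9314·(1 − 8·100.263152 + 7·193.650531) = 1070.874424
Denominator: (-0.9314)·(-192.650531) = 179.439082
L = 1070.874424/179.439082 = 5.9679

Final: 5.9679


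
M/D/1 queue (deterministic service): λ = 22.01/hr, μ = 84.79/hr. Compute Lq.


ρ = 22.01/84.79 = 0.2596
M/D/1: Lq = ρ²/(2(1−ρ)) = 0.06738/(2·0.7404) = 0.04550

Final: 0.04550


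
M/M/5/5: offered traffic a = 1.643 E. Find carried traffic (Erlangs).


B(5,1.643) = 0.019428 (Erlang-B)
Carried load = a(1 − B) = 1.643·(1 − 0.019428) = 1.643·0.980572 = 1.6111 E

Final: 1.6111 Erlangs


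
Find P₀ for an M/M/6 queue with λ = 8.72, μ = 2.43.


a = λ/μ = 8.72/2.43 = 3.5885; ρ = a/c = 0.5981
Σ_{k=0}^{5} a^k/k! (terms k=0..5) = 1.00000 + 3.58848 + 6.43858 + 7.70157 + 6.90923 + 4.95872 = 30.59659
Tail: a^6/(6!(1−ρ)) = 2135.31164/(720·0.4019) = 7.37885
P₀ = 1/(30.59659 + 7.37885) = 1/37.97544 = 0.026333

Final: 0.026333


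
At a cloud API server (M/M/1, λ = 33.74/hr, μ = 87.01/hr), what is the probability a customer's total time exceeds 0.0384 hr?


W ~ Exponential(μ−λ) for M/M/1.
μ − λ = 87.01 − 33.74 = 53.2700
P(W > t) = e^{−(μ−λ)t} = e^{−2.0456} = 0.129307

Final: 0.129307


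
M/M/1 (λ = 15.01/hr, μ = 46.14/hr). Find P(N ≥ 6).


ρ = 15.01/46.14 = 0.3253
P(N ≥ n) = ρ^n = 0.3253^6 = 0.001185

Final: 0.001185


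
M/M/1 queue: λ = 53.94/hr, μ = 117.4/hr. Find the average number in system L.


ρ = λ/μ = 53.94/117.4 = 0.4595
L = ρ/(1−ρ) = 0.4595/(1 − 0.4595) = 0.4595/0.5405 = 0.8500

Final: 0.8500


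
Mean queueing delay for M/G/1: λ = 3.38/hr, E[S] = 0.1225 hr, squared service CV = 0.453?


ρ = λ·E[S] = 3.38·0.1225 = 0.4140
E[S²] = E[S]²(1+C_s²) = 0.1225²·(1+0.453) = 0.021804
Wq = λ·E[S²]/(2(1−ρ)) = 3.38·0.021804/(2·0.5859) = 0.06289 hr

Final: 0.06289 hr


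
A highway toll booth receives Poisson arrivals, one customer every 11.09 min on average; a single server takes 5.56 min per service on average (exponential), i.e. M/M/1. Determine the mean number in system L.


λ = 60/11.09 = 5.4103 /hr
μ = 60/5.56 = 10.7914 /hr
ρ = λ/μ = 5.4103/10.7914 = 0.5014
L = ρ/(1−ρ) = 0.5014/0.4986 = 1.0054

Final: 1.0054


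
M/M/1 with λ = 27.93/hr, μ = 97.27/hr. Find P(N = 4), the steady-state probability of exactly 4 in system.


ρ = 27.93/97.27 = 0.2871
P_n = (1−ρ)·ρ^n = (1 − 0.2871)·0.2871^4 = 0.7129·0.006798 = 0.004846

Final: 0.004846


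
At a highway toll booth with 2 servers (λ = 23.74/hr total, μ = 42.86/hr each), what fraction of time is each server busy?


ρ = λ/(cμ) = 23.74/(2·42.86) = 23.74/85.72 = 0.2769

Final: 0.2769


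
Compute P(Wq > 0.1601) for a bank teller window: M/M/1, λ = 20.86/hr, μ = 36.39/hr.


ρ = 20.86/36.39 = 0.5732
P(Wq > t) = ρ·e^{−(μ−λ)t} = 0.5732·e^{−2.4864}
= 0.5732·0.083213 = 0.047700

Final: 0.047700


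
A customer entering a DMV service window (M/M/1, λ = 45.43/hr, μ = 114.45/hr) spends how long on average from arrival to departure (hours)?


W = 1/(μ−λ) = 1/(114.45 − 45.43) = 1/69.02 = 0.01449 hr

Final: 0.01449 hr


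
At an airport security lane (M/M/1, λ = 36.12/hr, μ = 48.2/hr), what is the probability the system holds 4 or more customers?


ρ = 36.12/48.2 = 0.7494
P(N ≥ n) = ρ^n = 0.7494^4 = 0.315357

Final: 0.315357


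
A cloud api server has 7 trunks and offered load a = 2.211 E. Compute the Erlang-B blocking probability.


B(c,a) = (a^c/c!) / Σ_{k=0}^{c} a^k/k!
a^7/7! = 0.051250
Σ terms (k=0..7): 1.00000 + 2.21100 + 2.44426 + 1.80142 + 0.99573 + 0.44031 + 0.16226 + 0.05125 = 9.106235
B = 0.051250/9.106235 = 0.005628

Final: 0.005628


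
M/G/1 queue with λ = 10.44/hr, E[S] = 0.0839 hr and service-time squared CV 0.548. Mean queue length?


ρ = λ·E[S] = 10.44·0.0839 = 0.8759
Lq = ρ²(1+C_s²)/(2(1−ρ)) = 0.7672·(1+0.548)/(2·0.1241)
= 0.7672·1.5480/0.2482 = 4.78575

Final: 4.78575


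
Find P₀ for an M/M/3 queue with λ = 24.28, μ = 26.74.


a = λ/μ = 24.28/26.74 = 0.9080; ρ = a/c = 0.3027
Σ_{k=0}^{2} a^k/k! (terms k=0..2) = 1.00000 + 0.90800 + 0.41223 = 2.32024
Tail: a^3/(3!(1−ρ)) = 0.74862/(6·0.6973) = 0.17892
P₀ = 1/(2.32024 + 0.17892) = 1/2.49916 = 0.400134

Final: 0.400134


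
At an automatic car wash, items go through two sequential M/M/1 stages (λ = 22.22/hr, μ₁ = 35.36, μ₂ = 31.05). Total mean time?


Each node sees arrival rate λ = 22.22/hr (tandem ⇒ throughput preserved).
W₁ = 1/(μ₁−λ) = 1/(35.36−22.22) = 0.07610 hr
W₂ = 1/(μ₂−λ) = 1/(31.05−22.22) = 0.11325 hr
W_total = W₁ + W₂ = 0.07610 + 0.11325 = 0.18935 hr

Final: 0.18935 hr


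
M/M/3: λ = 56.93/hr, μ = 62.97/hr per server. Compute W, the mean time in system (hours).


a = 0.9041; ρ = 0.3014; P₀ = 0.401760
Lq = P₀·a^c·ρ/(c!(1−ρ)²) = 0.03055
Wq = Lq/λ = 0.03055/56.93 = 0.0005366 hr
W = Wq + 1/μ = 0.0005366 + 0.01588 = 0.01642 hr

Final: 0.01642 hr


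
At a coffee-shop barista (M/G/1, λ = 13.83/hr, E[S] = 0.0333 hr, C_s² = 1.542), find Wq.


ρ = λ·E[S] = 13.83·0.0333 = 0.4605
E[S²] = E[S]²(1+C_s²) = 0.0333²·(1+1.542) = 0.002819
Wq = λ·E[S²]/(2(1−ρ)) = 13.83·0.002819/(2·0.5395) = 0.03613 hr

Final: 0.03613 hr


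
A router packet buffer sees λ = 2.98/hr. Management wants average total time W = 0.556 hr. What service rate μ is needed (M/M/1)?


W = 1/(μ−λ) ⇒ μ − λ = 1/W = 1/0.556 = 1.7986
μ = λ + 1/W = 2.98 + 1.7986 = 4.7786 per hr

Final: 4.7786 /hr


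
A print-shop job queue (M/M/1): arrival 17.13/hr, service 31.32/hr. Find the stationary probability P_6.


ρ = 17.13/31.32 = 0.5469
P_n = (1−ρ)·ρ^n = (1 − 0.5469)·0.5469^6 = 0.4531·0.026768 = 0.012128

Final: 0.012128


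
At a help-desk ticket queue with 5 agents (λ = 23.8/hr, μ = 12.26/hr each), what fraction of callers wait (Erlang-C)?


a = λ/μ = 1.9413; ρ = a/5 = 0.3883
P₀ = 0.142610 (from M/M/c formula)
C(c,a) = [a^c/(c!(1−ρ))]·P₀ = [27.56973/(120·0.6117)]·0.142610
= 0.37556·0.142610 = 0.053559

Final: 0.053559


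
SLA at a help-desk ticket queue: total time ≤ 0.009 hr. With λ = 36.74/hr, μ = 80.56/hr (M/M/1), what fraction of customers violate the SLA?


W ~ Exponential(μ−λ) for M/M/1.
μ − λ = 80.56 − 36.74 = 43.8200
P(W > t) = e^{−(μ−λ)t} = e^{−0.3944} = 0.674098

Final: 0.674098


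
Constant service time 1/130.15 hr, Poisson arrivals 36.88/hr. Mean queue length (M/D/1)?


ρ = 36.88/130.15 = 0.2834
M/D/1: Lq = ρ²/(2(1−ρ)) = 0.08030/(2·0.7166) = 0.05602

Final: 0.05602


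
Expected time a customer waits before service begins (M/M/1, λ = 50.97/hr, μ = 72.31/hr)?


ρ = 50.97/72.31 = 0.7049
Wq = ρ/(μ−λ) = 0.7049/(72.31 − 50.97) = 0.7049/21.34 = 0.03303 hr

Final: 0.03303 hr


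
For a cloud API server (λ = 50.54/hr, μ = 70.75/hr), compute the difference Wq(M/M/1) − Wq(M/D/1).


ρ = 50.54/70.75 = 0.7143
Wq(M/M/1) = ρ/(μ−λ) = 0.7143/20.21 = 0.03535 hr
Wq(M/D/1) = ρ/(2(μ−λ)) = 0.01767 hr
Savings = 0.03535 − 0.01767 = 0.01767 hr

Final: 0.01767 hr


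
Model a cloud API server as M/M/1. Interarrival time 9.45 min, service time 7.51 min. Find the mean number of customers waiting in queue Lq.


λ = 60/9.45 = 6.3492 /hr
μ = 60/7.51 = 7.9893 /hr
ρ = λ/μ = 6.3492/7.9893 = 0.7947
Lq = ρ²/(1−ρ) = 0.6316/0.2053 = 3.0764

Final: 3.0764


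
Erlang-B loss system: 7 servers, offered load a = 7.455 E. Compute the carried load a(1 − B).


B(7,7.455) = 0.276533 (Erlang-B)
Carried load = a(1 − B) = 7.455·(1 − 0.276533) = 7.455·0.723467 = 5.3934 E

Final: 5.3934 Erlangs


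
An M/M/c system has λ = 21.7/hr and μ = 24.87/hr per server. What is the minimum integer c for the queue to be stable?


Stability requires cμ > λ ⇔ c > λ/μ.
λ/μ = 21.7/24.87 = 0.8725
Minimum integer c = ⌊0.8725⌋ + 1 = 1
Check: 1·24.87 = 24.87 > 21.7, while 0·24.87 = 0.00 ≤ 21.7

Final: 1 servers


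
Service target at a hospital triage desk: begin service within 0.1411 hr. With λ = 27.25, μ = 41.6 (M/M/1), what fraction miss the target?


ρ = 27.25/41.6 = 0.6550
P(Wq > t) = ρ·e^{−(μ−λ)t} = 0.6550·e^{−2.0248}
= 0.6550·0.132022 = 0.086481

Final: 0.086481


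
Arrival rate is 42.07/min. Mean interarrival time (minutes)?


Mean interarrival time = 1/λ = 1/42.07 minute = 0.02377 minute
In minutes: 0.02377 × 1 = 0.02377 min

Final: 0.02377 min


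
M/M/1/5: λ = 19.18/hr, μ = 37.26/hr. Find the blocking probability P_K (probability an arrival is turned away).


ρ = λ/μ = 19.18/37.26 = 0.5148
P_K = (1−ρ)ρ^K/(1−ρ^(K+1)) = (0.4852·0.036143)/(1 − 0.018605)
= 0.017538/0.981395 = 0.017871

Final: 0.017871


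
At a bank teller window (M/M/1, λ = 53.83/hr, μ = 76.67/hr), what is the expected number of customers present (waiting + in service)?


ρ = λ/μ = 53.83/76.67 = 0.7021
L = ρ/(1−ρ) = 0.7021/(1 − 0.7021) = 0.7021/0.2979 = 2.3568

Final: 2.3568


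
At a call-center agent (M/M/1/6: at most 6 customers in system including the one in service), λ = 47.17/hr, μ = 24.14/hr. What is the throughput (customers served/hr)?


ρ = 1.9540; P_K = (1−ρ)ρ^6/(1−ρ^7) = 0.492764
λ_eff = λ(1 − P_K) = 47.17·(1 − 0.492764) = 47.17·0.507236 = 23.9263 /hr

Final: 23.9263 /hr


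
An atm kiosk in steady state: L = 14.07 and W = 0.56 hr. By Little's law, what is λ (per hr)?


λ = L/W = 14.07/0.56 = 25.1250 /hr

Final: 25.1250 /hr


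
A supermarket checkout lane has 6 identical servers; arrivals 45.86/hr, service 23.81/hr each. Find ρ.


ρ = λ/(cμ) = 45.86/(6·23.81) = 45.86/142.86 = 0.3210

Final: 0.3210


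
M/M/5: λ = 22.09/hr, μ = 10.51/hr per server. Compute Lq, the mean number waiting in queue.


a = λ/μ = 2.1018; ρ = a/5 = 0.4204
P₀ = 0.121052
Lq = P₀·a^c·ρ / (c!·(1−ρ)²) = 0.121052·41.01710·0.4204/(120·0.33598)
= 0.05177

Final: 0.05177


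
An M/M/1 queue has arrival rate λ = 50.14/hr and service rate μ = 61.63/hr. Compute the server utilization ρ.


ρ = λ/μ = 50.14/61.63 = 0.8136

Final: 0.8136


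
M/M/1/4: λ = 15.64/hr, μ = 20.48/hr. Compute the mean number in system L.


ρ = 15.64/20.48 = 0.7637
L = ρ[1 − (K+1)ρ^K + Kρ^(K+1)] / [(1−ρ)(1−ρ^(K+1))]
Numerator: 0.7637·(1 − 5·0.340116 + 4·0.259737) = 0.258402
Denominator: (0.2363)·(0.740263) = 0.174945
L = 0.258402/0.174945 = 1.4770

Final: 1.4770


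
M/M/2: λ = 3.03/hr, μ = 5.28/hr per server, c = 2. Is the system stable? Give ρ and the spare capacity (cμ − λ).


Total capacity cμ = 2·5.28 = 10.56/hr
ρ = λ/(cμ) = 3.03/10.56 = 0.2869
Stable ⇔ ρ < 1: YES
Spare capacity = cμ − λ = 10.56 − 3.03 = 7.53/hr

Final: ρ = 0.2869; stable; margin = 7.53/hr


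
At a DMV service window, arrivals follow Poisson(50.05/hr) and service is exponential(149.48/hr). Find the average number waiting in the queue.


ρ = 50.05/149.48 = 0.3348
Lq = ρ²/(1−ρ) = 0.1121/0.6652 = 0.1685

Final: 0.1685


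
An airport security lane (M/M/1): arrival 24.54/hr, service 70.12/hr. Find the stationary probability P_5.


ρ = 24.54/70.12 = 0.3500
P_n = (1−ρ)·ρ^n = (1 − 0.3500)·0.3500^5 = 0.6500·0.005250 = 0.003413

Final: 0.003413


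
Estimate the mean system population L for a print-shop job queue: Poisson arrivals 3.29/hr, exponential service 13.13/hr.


ρ = λ/μ = 3.29/13.13 = 0.2506
L = ρ/(1−ρ) = 0.2506/(1 − 0.2506) = 0.2506/0.7494 = 0.3343

Final: 0.3343


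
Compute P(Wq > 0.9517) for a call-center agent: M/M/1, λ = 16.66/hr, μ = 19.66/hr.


ρ = 16.66/19.66 = 0.8474
P(Wq > t) = ρ·e^{−(μ−λ)t} = 0.8474·e^{−2.8551}
= 0.8474·0.057550 = 0.048768

Final: 0.048768


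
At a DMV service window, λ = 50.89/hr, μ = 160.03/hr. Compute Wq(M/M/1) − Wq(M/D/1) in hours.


ρ = 50.89/160.03 = 0.3180
Wq(M/M/1) = ρ/(μ−λ) = 0.3180/109.14 = 0.002914 hr
Wq(M/D/1) = ρ/(2(μ−λ)) = 0.001457 hr
Savings = 0.002914 − 0.001457 = 0.001457 hr

Final: 0.001457 hr


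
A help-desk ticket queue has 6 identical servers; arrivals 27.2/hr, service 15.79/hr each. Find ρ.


ρ = λ/(cμ) = 27.2/(6·15.79) = 27.2/94.74 = 0.2871

Final: 0.2871


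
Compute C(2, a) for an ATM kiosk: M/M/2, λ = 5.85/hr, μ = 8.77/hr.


a = λ/μ = 0.6670; ρ = a/2 = 0.3335
P₀ = 0.499786 (from M/M/c formula)
C(c,a) = [a^c/(c!(1−ρ))]·P₀ = [0.44495/(2·0.6665)]·0.499786
= 0.33381·0.499786 = 0.166833

Final: 0.166833


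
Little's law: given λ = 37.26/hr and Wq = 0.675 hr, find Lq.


Lq = λWq = 37.26·0.675 = 25.1505

Final: 25.1505


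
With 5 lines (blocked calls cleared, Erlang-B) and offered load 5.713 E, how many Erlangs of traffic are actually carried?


B(5,5.713) = 0.339891 (Erlang-B)
Carried load = a(1 − B) = 5.713·(1 − 0.339891) = 5.713·0.660109 = 3.7712 E

Final: 3.7712 Erlangs


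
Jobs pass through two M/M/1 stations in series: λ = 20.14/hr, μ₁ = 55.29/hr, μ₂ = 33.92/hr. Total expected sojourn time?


Each node sees arrival rate λ = 20.14/hr (tandem ⇒ throughput preserved).
W₁ = 1/(μ₁−λ) = 1/(55.29−20.14) = 0.02845 hr
W₂ = 1/(μ₂−λ) = 1/(33.92−20.14) = 0.07257 hr
W_total = W₁ + W₂ = 0.02845 + 0.07257 = 0.10102 hr

Final: 0.10102 hr


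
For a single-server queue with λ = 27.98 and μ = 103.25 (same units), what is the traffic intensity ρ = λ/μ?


ρ = λ/μ = 27.98/103.25 = 0.2710

Final: 0.2710


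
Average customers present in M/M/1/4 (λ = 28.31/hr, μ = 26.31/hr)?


ρ = 28.31/26.31 = 1.0760
L = ρ[1 − (K+1)ρ^K + Kρ^(K+1)] / [(1−ρ)(1−ρ^(K+1))]
Numerator: 1.0760·(1 − 5·1.340529 + 4·1.442431) = 0.072181
Denominator: (-0.07602)·(-0.442431) = 0.033632
L = 0.072181/0.033632 = 2.1462

Final: 2.1462


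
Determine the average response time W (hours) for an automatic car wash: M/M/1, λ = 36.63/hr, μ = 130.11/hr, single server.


W = 1/(μ−λ) = 1/(130.11 − 36.63) = 1/93.48 = 0.01070 hr

Final: 0.01070 hr


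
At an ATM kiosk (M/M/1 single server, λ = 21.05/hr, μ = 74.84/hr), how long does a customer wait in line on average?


ρ = 21.05/74.84 = 0.2813
Wq = ρ/(μ−λ) = 0.2813/(74.84 − 21.05) = 0.2813/53.79 = 0.005229 hr

Final: 0.005229 hr


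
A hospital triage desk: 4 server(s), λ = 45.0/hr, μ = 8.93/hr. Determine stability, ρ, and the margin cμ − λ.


Total capacity cμ = 4·8.93 = 35.72/hr
ρ = λ/(cμ) = 45.0/35.72 = 1.2598
Stable ⇔ ρ < 1: NO
Spare capacity = cμ − λ = 35.72 − 45.0 = -9.28/hr

Final: ρ = 1.2598; unstable; margin = -9.28/hr


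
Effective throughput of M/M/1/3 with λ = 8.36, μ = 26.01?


ρ = 0.3214; P_K = (1−ρ)ρ^3/(1−ρ^4) = 0.022775
λ_eff = λ(1 − P_K) = 8.36·(1 − 0.022775) = 8.36·0.977225 = 8.1696 /hr

Final: 8.1696 /hr


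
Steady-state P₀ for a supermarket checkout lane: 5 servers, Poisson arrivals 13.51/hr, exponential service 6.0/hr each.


a = λ/μ = 13.51/6.0 = 2.2517; ρ = a/c = 0.4503
Σ_{k=0}^{4} a^k/k! (terms k=0..4) = 1.00000 + 2.25167 + 2.53500 + 1.90266 + 1.07104 = 8.76037
Tail: a^5/(5!(1−ρ)) = 57.87893/(120·0.5497) = 0.87749
P₀ = 1/(8.76037 + 0.87749) = 1/9.63785 = 0.103758

Final: 0.103758


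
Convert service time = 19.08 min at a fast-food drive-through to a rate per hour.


μ = 1/(service time) in consistent units.
1 hour = 60 min, so μ = 60/19.08 = 3.1447 per hour

Final: 3.1447 /hr


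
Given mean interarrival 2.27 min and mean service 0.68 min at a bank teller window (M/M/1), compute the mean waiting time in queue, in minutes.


λ = 60/2.27 = 26.4317 /hr
μ = 60/0.68 = 88.2353 /hr
ρ = λ/μ = 26.4317/88.2353 = 0.2996
Wq = ρ/(μ−λ) = 0.2996/(88.2353−26.4317) = 0.004847 hr
In minutes: 0.004847·60 = 0.2908 min

Final: 0.2908 min


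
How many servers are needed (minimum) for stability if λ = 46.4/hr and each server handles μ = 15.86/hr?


Stability requires cμ > λ ⇔ c > λ/μ.
λ/μ = 46.4/15.86 = 2.9256
Minimum integer c = ⌊2.9256⌋ + 1 = 3
Check: 3·15.86 = 47.58 > 46.4, while 2·15.86 = 31.72 ≤ 46.4

Final: 3 servers


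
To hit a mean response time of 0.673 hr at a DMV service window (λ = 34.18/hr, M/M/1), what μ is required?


W = 1/(μ−λ) ⇒ μ − λ = 1/W = 1/0.673 = 1.4859
μ = λ + 1/W = 34.18 + 1.4859 = 35.6659 per hr

Final: 35.6659 /hr


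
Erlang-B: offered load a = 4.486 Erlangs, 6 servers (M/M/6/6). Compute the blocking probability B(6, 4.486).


B(c,a) = (a^c/c!) / Σ_{k=0}^{c} a^k/k!
a^6/6! = 11.319392
Σ terms (k=0..6): 1.00000 + 4.48600 + 10.06210 + 15.04619 + 16.87430 + 15.13962 + 11.31939 = 73.927608
B = 11.319392/73.927608 = 0.153115

Final: 0.153115


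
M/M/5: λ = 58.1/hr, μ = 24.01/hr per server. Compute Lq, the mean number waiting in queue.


a = λ/μ = 2.4198; ρ = a/5 = 0.4840
P₀ = 0.087126
Lq = P₀·a^c·ρ / (c!·(1−ρ)²) = 0.087126·82.96977·0.4840/(120·0.26629)
= 0.10948

Final: 0.10948


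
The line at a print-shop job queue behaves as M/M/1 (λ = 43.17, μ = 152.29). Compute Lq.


ρ = 43.17/152.29 = 0.2835
Lq = ρ²/(1−ρ) = 0.08036/0.7165 = 0.1121

Final: 0.1121


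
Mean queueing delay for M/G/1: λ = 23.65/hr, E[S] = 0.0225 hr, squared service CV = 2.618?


ρ = λ·E[S] = 23.65·0.0225 = 0.5321
E[S²] = E[S]²(1+C_s²) = 0.0225²·(1+2.618) = 0.001832
Wq = λ·E[S²]/(2(1−ρ)) = 23.65·0.001832/(2·0.4679) = 0.04629 hr

Final: 0.04629 hr


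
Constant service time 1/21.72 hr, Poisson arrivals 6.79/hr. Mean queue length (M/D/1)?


ρ = 6.79/21.72 = 0.3126
M/D/1: Lq = ρ²/(2(1−ρ)) = 0.09773/(2·0.6874) = 0.07109

Final: 0.07109


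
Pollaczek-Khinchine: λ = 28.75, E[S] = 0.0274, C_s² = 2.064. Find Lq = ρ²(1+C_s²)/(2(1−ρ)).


ρ = λ·E[S] = 28.75·0.0274 = 0.7878
Lq = ρ²(1+C_s²)/(2(1−ρ)) = 0.6206·(1+2.064)/(2·0.2122)
= 0.6206·3.0640/0.4245 = 4.47907

Final: 4.47907


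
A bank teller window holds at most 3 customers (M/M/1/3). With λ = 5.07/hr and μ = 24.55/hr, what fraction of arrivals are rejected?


ρ = λ/μ = 5.07/24.55 = 0.2065
P_K = (1−ρ)ρ^K/(1−ρ^(K+1)) = (0.7935·0.008808)/(1 − 0.001819)
= 0.006989/0.998181 = 0.007002

Final: 0.007002


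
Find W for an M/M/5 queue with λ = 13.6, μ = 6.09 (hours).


a = 2.2332; ρ = 0.4466; P₀ = 0.105758
Lq = P₀·a^c·ρ/(c!(1−ρ)²) = 0.07140
Wq = Lq/λ = 0.07140/13.6 = 0.005250 hr
W = Wq + 1/μ = 0.005250 + 0.16420 = 0.16945 hr

Final: 0.16945 hr


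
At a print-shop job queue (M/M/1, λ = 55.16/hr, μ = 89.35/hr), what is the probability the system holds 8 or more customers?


ρ = 55.16/89.35 = 0.6173
P(N ≥ n) = ρ^n = 0.6173^8 = 0.021098

Final: 0.021098


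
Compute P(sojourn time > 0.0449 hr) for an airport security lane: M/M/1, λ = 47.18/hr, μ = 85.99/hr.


W ~ Exponential(μ−λ) for M/M/1.
μ − λ = 85.99 − 47.18 = 38.8100
P(W > t) = e^{−(μ−λ)t} = e^{−1.7426} = 0.175070

Final: 0.175070


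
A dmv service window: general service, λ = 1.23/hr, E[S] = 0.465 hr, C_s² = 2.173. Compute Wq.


ρ = λ·E[S] = 1.23·0.465 = 0.5720
E[S²] = E[S]²(1+C_s²) = 0.465²·(1+2.173) = 0.686082
Wq = λ·E[S²]/(2(1−ρ)) = 1.23·0.686082/(2·0.4280) = 0.98573 hr

Final: 0.98573 hr


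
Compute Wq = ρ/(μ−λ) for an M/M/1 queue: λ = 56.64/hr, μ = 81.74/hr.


ρ = 56.64/81.74 = 0.6929
Wq = ρ/(μ−λ) = 0.6929/(81.74 − 56.64) = 0.6929/25.10 = 0.02761 hr

Final: 0.02761 hr


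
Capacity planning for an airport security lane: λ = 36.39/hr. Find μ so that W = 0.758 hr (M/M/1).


W = 1/(μ−λ) ⇒ μ − λ = 1/W = 1/0.758 = 1.3193
μ = λ + 1/W = 36.39 + 1.3193 = 37.7093 per hr

Final: 37.7093 /hr


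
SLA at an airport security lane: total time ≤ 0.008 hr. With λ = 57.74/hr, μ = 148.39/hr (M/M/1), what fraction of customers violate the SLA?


W ~ Exponential(μ−λ) for M/M/1.
μ − λ = 148.39 − 57.74 = 90.6500
P(W > t) = e^{−(μ−λ)t} = e^{−0.7252} = 0.484228

Final: 0.484228


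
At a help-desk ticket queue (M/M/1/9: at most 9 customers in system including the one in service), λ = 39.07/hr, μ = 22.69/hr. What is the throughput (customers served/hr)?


ρ = 1.7219; P_K = (1−ρ)ρ^9/(1−ρ^10) = 0.421085
λ_eff = λ(1 − P_K) = 39.07·(1 − 0.421085) = 39.07·0.578915 = 22.6182 /hr

Final: 22.6182 /hr


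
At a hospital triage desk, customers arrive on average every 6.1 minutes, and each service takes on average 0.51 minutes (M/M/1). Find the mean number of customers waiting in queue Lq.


λ = 60/6.1 = 9.8361 /hr
μ = 60/0.51 = 117.6471 /hr
ρ = λ/μ = 9.8361/117.6471 = 0.08361
Lq = ρ²/(1−ρ) = 0.006990/0.9164 = 0.007628

Final: 0.007628
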